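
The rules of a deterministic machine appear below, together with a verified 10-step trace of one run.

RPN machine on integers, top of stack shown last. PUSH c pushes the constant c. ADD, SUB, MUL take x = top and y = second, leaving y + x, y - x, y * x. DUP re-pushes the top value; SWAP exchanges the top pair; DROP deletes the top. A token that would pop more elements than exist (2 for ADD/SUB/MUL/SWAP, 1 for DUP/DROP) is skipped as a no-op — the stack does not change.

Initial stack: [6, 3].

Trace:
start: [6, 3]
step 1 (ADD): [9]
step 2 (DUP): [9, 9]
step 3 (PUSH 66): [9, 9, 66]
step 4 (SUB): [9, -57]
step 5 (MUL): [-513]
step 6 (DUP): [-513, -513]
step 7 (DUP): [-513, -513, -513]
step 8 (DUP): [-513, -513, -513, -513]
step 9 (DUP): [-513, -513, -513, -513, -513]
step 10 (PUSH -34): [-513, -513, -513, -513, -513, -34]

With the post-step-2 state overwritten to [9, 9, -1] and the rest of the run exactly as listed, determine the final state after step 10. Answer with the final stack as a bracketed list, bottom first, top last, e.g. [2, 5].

[9, -603, -603, -603, -603, -603, -34]

state after step 2 := [9, 9, -1]
step 3 (PUSH 66): [9, 9, -1, 66]
step 4 (SUB): [9, 9, -67]
step 5 (MUL): [9, -603]
step 6 (DUP): [9, -603, -603]
step 7 (DUP): [9, -603, -603, -603]
step 8 (DUP): [9, -603, -603, -603, -603]
step 9 (DUP): [9, -603, -603, -603, -603, -603]
step 10 (PUSH -34): [9, -603, -603, -603, -603, -603, -34]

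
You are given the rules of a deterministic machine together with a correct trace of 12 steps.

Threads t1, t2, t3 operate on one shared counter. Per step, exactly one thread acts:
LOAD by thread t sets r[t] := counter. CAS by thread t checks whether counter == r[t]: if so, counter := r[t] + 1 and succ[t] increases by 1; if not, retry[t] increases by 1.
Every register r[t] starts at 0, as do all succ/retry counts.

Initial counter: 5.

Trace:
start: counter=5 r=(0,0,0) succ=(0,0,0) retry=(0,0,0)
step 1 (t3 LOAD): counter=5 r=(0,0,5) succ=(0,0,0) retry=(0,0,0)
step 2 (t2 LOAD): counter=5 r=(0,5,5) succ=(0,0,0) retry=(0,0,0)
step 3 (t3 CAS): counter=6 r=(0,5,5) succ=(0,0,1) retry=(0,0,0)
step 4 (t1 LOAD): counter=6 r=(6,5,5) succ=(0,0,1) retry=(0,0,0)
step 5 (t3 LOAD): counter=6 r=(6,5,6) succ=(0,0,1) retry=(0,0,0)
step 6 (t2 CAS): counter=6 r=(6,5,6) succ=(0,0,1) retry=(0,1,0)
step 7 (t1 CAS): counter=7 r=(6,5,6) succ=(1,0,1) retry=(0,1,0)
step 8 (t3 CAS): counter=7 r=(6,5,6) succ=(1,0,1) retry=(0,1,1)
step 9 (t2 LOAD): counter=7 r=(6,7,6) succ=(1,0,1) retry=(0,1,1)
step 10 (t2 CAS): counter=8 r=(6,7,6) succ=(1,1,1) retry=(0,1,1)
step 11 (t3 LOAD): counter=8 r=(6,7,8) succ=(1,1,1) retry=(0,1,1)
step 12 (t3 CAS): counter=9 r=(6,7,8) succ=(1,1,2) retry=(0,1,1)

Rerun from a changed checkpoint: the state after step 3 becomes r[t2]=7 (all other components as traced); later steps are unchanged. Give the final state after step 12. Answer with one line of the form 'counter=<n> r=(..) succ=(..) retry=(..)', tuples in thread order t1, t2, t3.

state after step 3 := counter=6 r=(0,7,5) succ=(0,0,1) retry=(0,0,0)
step 4 (t1 LOAD): counter=6 r=(6,7,5) succ=(0,0,1) retry=(0,0,0)
step 5 (t3 LOAD): counter=6 r=(6,7,6) succ=(0,0,1) retry=(0,0,0)
step 6 (t2 CAS): counter=6 r=(6,7,6) succ=(0,0,1) retry=(0,1,0)
step 7 (t1 CAS): counter=7 r=(6,7,6) succ=(1,0,1) retry=(0,1,0)
step 8 (t3 CAS): counter=7 r=(6,7,6) succ=(1,0,1) retry=(0,1,1)
step 9 (t2 LOAD): counter=7 r=(6,7,6) succ=(1,0,1) retry=(0,1,1)
step 10 (t2 CAS): counter=8 r=(6,7,6) succ=(1,1,1) retry=(0,1,1)
step 11 (t3 LOAD): counter=8 r=(6,7,8) succ=(1,1,1) retry=(0,1,1)
step 12 (t3 CAS): counter=9 r=(6,7,8) succ=(1,1,2) retry=(0,1,1)

counter=9 r=(6,7,8) succ=(1,1,2) retry=(0,1,1)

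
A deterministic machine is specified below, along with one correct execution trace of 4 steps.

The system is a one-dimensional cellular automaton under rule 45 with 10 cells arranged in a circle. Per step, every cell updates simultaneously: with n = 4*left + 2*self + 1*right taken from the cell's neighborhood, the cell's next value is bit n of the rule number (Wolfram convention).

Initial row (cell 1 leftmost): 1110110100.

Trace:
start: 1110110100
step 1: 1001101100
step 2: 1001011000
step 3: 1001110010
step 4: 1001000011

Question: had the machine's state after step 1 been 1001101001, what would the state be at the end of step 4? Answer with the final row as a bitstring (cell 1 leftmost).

1111000101

state after step 1 := 1001101001
step 2: 0001011001
step 3: 0101110001
step 4: 1111000101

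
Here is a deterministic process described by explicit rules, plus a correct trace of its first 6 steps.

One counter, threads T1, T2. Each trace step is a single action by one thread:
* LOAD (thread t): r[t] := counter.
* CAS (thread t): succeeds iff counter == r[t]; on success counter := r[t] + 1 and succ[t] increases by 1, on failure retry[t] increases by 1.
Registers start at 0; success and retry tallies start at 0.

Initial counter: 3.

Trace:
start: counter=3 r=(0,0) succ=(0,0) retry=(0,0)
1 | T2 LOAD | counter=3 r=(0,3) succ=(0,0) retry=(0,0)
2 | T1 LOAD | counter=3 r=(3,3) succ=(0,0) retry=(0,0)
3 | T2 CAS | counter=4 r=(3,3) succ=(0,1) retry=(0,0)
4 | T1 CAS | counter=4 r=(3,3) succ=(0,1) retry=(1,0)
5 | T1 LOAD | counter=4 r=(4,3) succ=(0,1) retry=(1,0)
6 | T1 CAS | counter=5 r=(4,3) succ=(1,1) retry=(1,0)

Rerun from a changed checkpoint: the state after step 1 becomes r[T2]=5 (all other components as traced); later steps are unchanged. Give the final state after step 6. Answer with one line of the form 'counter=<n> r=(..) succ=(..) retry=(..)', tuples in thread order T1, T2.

counter=5 r=(4,5) succ=(2,0) retry=(0,1)

state after step 1 := counter=3 r=(0,5) succ=(0,0) retry=(0,0)
2 | T1 LOAD | counter=3 r=(3,5) succ=(0,0) retry=(0,0)
3 | T2 CAS | counter=3 r=(3,5) succ=(0,0) retry=(0,1)
4 | T1 CAS | counter=4 r=(3,5) succ=(1,0) retry=(0,1)
5 | T1 LOAD | counter=4 r=(4,5) succ=(1,0) retry=(0,1)
6 | T1 CAS | counter=5 r=(4,5) succ=(2,0) retry=(0,1)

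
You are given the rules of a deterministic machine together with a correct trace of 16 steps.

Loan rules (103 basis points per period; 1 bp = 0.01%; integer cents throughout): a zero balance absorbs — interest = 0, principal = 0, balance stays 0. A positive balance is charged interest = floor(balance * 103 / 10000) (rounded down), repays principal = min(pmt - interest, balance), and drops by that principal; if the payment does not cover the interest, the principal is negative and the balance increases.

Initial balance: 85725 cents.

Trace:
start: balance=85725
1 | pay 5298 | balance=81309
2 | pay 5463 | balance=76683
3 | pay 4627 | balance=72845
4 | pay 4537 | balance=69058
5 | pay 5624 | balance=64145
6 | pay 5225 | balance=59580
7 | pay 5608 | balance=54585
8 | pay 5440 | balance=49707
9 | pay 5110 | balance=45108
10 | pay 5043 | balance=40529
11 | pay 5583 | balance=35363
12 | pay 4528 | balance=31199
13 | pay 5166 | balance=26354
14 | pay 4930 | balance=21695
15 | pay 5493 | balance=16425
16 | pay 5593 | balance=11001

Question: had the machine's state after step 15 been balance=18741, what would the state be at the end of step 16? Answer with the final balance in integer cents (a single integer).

state after step 15 := balance=18741
16 | pay 5593 | balance=13341

13341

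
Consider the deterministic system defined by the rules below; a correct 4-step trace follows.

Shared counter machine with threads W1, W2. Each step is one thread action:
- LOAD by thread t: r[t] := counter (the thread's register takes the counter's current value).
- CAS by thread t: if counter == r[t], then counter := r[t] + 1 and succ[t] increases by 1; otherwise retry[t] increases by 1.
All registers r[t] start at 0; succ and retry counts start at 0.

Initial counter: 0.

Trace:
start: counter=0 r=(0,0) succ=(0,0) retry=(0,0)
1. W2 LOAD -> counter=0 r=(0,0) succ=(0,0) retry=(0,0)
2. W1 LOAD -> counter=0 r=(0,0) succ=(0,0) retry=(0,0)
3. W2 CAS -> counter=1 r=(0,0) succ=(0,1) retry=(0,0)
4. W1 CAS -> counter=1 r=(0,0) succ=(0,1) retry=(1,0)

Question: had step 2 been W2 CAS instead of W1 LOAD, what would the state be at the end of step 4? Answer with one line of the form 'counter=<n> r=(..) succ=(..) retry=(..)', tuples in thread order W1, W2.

counter=1 r=(0,0) succ=(0,1) retry=(1,1)

(re-executing from step 2 with the substitution; state before step 2: counter=0 r=(0,0) succ=(0,0) retry=(0,0))
2. W2 CAS -> counter=1 r=(0,0) succ=(0,1) retry=(0,0)
3. W2 CAS -> counter=1 r=(0,0) succ=(0,1) retry=(0,1)
4. W1 CAS -> counter=1 r=(0,0) succ=(0,1) retry=(1,1)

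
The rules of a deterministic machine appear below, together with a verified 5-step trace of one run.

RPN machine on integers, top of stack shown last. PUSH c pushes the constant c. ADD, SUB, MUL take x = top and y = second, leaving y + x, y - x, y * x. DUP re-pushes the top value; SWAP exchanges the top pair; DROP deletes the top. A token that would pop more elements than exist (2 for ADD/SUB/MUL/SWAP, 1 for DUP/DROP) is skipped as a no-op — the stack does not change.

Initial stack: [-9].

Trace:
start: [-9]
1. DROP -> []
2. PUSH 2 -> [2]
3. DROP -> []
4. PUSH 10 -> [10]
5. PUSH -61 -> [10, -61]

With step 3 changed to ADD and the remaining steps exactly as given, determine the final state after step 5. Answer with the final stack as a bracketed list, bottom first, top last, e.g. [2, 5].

[2, 10, -61]

(re-executing from step 3 with the substitution; state before step 3: [2])
3. ADD -> [2]
4. PUSH 10 -> [2, 10]
5. PUSH -61 -> [2, 10, -61]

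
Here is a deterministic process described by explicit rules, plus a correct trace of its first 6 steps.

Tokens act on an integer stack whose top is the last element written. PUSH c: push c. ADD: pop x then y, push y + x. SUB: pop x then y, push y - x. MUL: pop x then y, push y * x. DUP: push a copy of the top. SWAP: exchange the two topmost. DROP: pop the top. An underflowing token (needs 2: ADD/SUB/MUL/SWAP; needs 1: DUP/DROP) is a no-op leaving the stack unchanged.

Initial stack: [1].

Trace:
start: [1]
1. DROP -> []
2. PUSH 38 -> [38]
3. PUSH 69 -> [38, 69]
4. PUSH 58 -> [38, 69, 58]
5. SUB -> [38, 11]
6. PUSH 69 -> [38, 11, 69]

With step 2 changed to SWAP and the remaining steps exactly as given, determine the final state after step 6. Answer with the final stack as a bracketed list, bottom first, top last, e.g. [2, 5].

(re-executing from step 2 with the substitution; state before step 2: [])
2. SWAP -> []
3. PUSH 69 -> [69]
4. PUSH 58 -> [69, 58]
5. SUB -> [11]
6. PUSH 69 -> [11, 69]

[11, 69]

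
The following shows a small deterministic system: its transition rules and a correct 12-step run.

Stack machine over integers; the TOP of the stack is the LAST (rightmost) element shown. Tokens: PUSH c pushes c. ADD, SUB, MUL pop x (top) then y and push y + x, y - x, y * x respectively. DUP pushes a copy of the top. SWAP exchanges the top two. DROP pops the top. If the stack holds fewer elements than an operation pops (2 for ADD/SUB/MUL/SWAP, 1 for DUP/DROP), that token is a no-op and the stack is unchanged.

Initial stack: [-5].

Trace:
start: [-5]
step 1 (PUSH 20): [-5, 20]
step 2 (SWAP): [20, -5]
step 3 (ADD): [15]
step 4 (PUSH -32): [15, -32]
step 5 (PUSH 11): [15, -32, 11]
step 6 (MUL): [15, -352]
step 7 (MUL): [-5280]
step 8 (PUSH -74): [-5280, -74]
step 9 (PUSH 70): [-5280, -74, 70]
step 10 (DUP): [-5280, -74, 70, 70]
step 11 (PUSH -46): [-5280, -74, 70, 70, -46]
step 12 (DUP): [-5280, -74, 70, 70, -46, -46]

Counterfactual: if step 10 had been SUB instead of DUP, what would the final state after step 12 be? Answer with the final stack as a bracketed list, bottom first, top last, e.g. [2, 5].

(re-executing from step 10 with the substitution; state before step 10: [-5280, -74, 70])
step 10 (SUB): [-5280, -144]
step 11 (PUSH -46): [-5280, -144, -46]
step 12 (DUP): [-5280, -144, -46, -46]

[-5280, -144, -46, -46]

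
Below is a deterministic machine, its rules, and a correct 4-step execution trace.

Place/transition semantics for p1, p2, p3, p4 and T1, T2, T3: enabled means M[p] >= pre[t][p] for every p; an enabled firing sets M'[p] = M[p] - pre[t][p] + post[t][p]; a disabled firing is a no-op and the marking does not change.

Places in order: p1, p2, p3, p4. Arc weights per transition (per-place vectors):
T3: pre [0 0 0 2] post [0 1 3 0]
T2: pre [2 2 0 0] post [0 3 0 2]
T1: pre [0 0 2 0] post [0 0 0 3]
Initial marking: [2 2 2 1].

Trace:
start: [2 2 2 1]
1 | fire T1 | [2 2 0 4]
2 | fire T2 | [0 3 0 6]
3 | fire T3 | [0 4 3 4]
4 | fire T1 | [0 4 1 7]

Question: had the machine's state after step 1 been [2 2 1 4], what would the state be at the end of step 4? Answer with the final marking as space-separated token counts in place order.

state after step 1 := [2 2 1 4]
2 | fire T2 | [0 3 1 6]
3 | fire T3 | [0 4 4 4]
4 | fire T1 | [0 4 2 7]

0 4 2 7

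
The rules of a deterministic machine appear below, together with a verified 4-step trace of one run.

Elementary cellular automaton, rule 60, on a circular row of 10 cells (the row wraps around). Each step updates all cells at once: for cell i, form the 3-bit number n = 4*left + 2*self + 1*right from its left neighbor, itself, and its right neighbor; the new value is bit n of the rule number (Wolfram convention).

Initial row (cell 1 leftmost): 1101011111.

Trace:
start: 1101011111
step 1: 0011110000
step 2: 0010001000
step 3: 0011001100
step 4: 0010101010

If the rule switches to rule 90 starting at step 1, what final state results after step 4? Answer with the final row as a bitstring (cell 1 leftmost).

(re-executing steps 1..4 under rule 90; state before step 1: 1101011111)
step 1: 0100010000
step 2: 1010101000
step 3: 0000000101
step 4: 1000001000

1000001000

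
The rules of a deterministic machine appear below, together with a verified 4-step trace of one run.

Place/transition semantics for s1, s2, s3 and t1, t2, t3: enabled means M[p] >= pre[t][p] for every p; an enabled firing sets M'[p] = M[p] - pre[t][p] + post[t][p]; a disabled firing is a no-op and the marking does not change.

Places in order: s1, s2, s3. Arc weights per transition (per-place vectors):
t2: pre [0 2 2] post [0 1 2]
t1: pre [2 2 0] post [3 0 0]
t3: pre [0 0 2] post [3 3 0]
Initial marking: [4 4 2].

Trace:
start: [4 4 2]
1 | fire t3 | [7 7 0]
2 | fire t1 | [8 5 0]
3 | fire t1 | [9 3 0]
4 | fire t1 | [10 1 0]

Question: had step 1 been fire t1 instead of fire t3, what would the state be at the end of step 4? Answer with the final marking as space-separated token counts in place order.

(re-executing from step 1 with the substitution; state before step 1: [4 4 2])
1 | fire t1 | [5 2 2]
2 | fire t1 | [6 0 2]
3 | fire t1 | [6 0 2]
4 | fire t1 | [6 0 2]

6 0 2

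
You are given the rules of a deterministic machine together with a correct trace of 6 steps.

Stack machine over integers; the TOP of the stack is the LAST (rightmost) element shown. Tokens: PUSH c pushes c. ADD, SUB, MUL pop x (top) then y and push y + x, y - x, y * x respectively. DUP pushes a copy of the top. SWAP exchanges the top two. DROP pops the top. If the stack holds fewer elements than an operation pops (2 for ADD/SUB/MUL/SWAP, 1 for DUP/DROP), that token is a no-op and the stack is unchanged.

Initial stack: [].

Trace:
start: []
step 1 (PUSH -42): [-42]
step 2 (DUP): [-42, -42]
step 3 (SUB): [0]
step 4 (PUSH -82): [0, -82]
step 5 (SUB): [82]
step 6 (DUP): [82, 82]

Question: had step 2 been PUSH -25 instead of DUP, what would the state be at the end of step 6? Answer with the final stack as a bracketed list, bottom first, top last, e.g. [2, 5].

[65, 65]

(re-executing from step 2 with the substitution; state before step 2: [-42])
step 2 (PUSH -25): [-42, -25]
step 3 (SUB): [-17]
step 4 (PUSH -82): [-17, -82]
step 5 (SUB): [65]
step 6 (DUP): [65, 65]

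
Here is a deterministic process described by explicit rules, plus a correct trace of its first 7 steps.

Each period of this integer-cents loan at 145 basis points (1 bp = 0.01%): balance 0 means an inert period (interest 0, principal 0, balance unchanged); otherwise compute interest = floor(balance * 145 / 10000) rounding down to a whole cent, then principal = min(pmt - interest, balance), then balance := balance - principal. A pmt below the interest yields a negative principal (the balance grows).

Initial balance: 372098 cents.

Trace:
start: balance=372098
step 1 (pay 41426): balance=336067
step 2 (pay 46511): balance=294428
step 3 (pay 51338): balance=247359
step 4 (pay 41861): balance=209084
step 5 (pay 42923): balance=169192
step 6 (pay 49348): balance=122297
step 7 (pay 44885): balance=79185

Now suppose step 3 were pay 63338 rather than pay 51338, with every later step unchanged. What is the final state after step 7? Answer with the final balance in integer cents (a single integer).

66474

(re-executing from step 3 with the substitution; state before step 3: balance=294428)
step 3 (pay 63338): balance=235359
step 4 (pay 41861): balance=196910
step 5 (pay 42923): balance=156842
step 6 (pay 49348): balance=109768
step 7 (pay 44885): balance=66474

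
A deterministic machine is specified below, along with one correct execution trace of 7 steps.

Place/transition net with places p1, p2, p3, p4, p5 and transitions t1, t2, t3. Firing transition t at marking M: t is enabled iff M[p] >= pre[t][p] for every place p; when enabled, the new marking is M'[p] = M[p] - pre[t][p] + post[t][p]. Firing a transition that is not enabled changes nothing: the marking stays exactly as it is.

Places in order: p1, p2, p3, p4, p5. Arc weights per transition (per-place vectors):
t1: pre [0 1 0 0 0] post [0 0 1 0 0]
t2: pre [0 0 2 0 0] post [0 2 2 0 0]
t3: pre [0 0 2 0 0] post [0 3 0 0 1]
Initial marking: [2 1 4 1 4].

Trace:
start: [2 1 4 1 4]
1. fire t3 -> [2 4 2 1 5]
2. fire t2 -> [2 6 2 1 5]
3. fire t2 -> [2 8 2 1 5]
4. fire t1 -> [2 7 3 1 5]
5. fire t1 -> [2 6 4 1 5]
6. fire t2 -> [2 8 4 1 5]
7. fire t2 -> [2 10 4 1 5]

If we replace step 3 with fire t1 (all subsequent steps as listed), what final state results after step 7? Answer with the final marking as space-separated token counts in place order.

(re-executing from step 3 with the substitution; state before step 3: [2 6 2 1 5])
3. fire t1 -> [2 5 3 1 5]
4. fire t1 -> [2 4 4 1 5]
5. fire t1 -> [2 3 5 1 5]
6. fire t2 -> [2 5 5 1 5]
7. fire t2 -> [2 7 5 1 5]

2 7 5 1 5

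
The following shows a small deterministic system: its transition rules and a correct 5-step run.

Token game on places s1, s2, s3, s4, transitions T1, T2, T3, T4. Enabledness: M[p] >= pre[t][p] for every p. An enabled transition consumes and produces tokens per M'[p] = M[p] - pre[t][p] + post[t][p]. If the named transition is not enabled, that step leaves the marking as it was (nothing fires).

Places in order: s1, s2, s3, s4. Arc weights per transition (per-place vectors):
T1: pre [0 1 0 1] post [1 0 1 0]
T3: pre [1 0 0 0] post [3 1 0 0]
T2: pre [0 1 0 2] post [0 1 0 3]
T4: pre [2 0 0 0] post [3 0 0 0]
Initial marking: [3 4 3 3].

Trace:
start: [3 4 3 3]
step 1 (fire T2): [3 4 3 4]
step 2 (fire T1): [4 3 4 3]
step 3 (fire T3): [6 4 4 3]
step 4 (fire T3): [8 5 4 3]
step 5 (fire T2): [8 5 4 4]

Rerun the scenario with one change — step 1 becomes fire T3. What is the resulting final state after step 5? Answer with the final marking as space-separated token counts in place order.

(re-executing from step 1 with the substitution; state before step 1: [3 4 3 3])
step 1 (fire T3): [5 5 3 3]
step 2 (fire T1): [6 4 4 2]
step 3 (fire T3): [8 5 4 2]
step 4 (fire T3): [10 6 4 2]
step 5 (fire T2): [10 6 4 3]

10 6 4 3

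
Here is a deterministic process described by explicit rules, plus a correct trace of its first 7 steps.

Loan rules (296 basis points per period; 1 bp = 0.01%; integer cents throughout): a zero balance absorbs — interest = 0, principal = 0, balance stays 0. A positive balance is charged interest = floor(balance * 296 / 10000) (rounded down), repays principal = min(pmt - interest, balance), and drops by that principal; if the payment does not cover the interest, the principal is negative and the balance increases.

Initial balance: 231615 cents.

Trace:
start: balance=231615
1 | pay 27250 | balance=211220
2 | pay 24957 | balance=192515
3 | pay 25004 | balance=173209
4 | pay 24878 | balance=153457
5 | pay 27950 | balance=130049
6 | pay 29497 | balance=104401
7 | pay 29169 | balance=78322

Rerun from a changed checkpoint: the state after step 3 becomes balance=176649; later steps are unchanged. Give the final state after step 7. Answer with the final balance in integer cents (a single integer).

82188

state after step 3 := balance=176649
4 | pay 24878 | balance=156999
5 | pay 27950 | balance=133696
6 | pay 29497 | balance=108156
7 | pay 29169 | balance=82188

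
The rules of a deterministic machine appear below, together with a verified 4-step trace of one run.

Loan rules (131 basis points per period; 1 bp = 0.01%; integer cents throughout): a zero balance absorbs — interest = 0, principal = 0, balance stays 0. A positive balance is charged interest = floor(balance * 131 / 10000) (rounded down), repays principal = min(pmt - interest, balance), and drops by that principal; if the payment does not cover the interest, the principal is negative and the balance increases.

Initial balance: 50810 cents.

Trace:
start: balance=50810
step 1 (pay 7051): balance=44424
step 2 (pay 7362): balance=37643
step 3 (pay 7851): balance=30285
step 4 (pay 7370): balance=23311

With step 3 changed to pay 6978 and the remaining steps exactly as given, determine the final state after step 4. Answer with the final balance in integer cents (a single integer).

(re-executing from step 3 with the substitution; state before step 3: balance=37643)
step 3 (pay 6978): balance=31158
step 4 (pay 7370): balance=24196

24196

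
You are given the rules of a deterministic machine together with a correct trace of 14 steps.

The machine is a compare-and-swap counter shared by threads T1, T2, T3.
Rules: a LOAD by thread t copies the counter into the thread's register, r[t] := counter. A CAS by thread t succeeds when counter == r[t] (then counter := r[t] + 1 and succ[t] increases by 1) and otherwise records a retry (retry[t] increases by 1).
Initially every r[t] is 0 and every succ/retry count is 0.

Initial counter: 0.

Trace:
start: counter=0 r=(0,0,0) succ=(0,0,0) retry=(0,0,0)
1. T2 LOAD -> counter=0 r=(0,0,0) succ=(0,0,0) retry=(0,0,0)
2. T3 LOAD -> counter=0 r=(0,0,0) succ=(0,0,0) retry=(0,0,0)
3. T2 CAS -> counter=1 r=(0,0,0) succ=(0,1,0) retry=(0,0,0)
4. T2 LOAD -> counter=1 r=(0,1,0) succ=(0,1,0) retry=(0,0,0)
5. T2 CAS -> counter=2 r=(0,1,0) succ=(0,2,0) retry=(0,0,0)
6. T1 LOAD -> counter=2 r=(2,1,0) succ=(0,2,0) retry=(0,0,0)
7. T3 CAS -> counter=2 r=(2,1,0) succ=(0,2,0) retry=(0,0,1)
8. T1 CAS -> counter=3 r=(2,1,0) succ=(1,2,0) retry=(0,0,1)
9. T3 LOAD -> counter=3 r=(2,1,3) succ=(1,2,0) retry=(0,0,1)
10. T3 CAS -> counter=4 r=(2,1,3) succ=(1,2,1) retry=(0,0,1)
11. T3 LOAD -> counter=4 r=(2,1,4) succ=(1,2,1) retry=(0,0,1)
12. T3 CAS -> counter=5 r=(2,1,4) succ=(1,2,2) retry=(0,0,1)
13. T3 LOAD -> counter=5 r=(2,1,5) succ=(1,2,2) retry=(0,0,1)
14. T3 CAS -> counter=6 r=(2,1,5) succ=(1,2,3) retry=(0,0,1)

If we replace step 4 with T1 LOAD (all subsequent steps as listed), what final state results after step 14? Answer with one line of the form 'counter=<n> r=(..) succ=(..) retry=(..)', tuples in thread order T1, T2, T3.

(re-executing from step 4 with the substitution; state before step 4: counter=1 r=(0,0,0) succ=(0,1,0) retry=(0,0,0))
4. T1 LOAD -> counter=1 r=(1,0,0) succ=(0,1,0) retry=(0,0,0)
5. T2 CAS -> counter=1 r=(1,0,0) succ=(0,1,0) retry=(0,1,0)
6. T1 LOAD -> counter=1 r=(1,0,0) succ=(0,1,0) retry=(0,1,0)
7. T3 CAS -> counter=1 r=(1,0,0) succ=(0,1,0) retry=(0,1,1)
8. T1 CAS -> counter=2 r=(1,0,0) succ=(1,1,0) retry=(0,1,1)
9. T3 LOAD -> counter=2 r=(1,0,2) succ=(1,1,0) retry=(0,1,1)
10. T3 CAS -> counter=3 r=(1,0,2) succ=(1,1,1) retry=(0,1,1)
11. T3 LOAD -> counter=3 r=(1,0,3) succ=(1,1,1) retry=(0,1,1)
12. T3 CAS -> counter=4 r=(1,0,3) succ=(1,1,2) retry=(0,1,1)
13. T3 LOAD -> counter=4 r=(1,0,4) succ=(1,1,2) retry=(0,1,1)
14. T3 CAS -> counter=5 r=(1,0,4) succ=(1,1,3) retry=(0,1,1)

counter=5 r=(1,0,4) succ=(1,1,3) retry=(0,1,1)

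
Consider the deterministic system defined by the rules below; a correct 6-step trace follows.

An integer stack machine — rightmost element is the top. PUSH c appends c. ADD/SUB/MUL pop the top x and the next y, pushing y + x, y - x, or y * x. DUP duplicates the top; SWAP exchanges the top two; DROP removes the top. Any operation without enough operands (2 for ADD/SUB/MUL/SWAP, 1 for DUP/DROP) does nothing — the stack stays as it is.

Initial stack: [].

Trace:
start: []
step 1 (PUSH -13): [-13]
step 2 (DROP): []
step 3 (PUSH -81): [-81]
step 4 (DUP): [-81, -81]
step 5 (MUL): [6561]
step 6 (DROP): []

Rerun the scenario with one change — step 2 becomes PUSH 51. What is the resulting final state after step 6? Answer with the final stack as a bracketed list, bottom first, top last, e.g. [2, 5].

[-13, 51]

(re-executing from step 2 with the substitution; state before step 2: [-13])
step 2 (PUSH 51): [-13, 51]
step 3 (PUSH -81): [-13, 51, -81]
step 4 (DUP): [-13, 51, -81, -81]
step 5 (MUL): [-13, 51, 6561]
step 6 (DROP): [-13, 51]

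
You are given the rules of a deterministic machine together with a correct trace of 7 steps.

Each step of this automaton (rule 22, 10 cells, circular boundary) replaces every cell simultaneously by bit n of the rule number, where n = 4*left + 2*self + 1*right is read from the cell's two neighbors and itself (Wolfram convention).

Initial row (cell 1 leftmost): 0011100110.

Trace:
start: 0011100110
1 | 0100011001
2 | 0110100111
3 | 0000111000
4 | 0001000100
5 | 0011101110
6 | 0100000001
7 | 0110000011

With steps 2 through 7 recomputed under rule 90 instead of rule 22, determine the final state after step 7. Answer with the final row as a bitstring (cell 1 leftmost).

(re-executing steps 2..7 under rule 90; state before step 2: 0100011001)
2 | 0010111110
3 | 0100100011
4 | 0011010111
5 | 1111000101
6 | 0001101001
7 | 1011100110

1011100110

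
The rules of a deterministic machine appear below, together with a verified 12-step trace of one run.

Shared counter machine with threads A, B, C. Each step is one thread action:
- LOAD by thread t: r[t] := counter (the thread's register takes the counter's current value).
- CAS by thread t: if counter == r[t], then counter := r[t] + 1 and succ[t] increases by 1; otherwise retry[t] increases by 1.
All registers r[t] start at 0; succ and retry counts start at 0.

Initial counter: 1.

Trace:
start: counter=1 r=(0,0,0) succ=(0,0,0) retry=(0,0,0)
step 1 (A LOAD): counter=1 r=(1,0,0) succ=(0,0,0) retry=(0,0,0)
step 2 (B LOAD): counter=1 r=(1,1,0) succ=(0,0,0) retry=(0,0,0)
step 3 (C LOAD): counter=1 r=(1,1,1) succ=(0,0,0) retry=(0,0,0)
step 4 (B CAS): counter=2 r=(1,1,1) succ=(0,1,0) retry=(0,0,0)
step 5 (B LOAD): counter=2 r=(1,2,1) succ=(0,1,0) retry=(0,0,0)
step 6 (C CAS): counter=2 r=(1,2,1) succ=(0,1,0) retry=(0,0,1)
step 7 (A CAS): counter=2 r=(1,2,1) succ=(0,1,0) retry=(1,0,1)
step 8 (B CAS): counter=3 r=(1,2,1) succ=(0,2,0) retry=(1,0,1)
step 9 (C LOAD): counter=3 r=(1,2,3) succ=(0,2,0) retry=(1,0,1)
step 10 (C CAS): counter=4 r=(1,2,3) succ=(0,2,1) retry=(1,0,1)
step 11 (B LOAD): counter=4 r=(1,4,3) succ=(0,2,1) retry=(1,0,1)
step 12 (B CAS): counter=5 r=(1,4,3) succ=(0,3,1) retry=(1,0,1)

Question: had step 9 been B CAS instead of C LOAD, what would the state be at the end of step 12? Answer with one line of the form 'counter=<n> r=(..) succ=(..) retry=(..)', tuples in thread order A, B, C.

counter=4 r=(1,3,1) succ=(0,3,0) retry=(1,1,2)

(re-executing from step 9 with the substitution; state before step 9: counter=3 r=(1,2,1) succ=(0,2,0) retry=(1,0,1))
step 9 (B CAS): counter=3 r=(1,2,1) succ=(0,2,0) retry=(1,1,1)
step 10 (C CAS): counter=3 r=(1,2,1) succ=(0,2,0) retry=(1,1,2)
step 11 (B LOAD): counter=3 r=(1,3,1) succ=(0,2,0) retry=(1,1,2)
step 12 (B CAS): counter=4 r=(1,3,1) succ=(0,3,0) retry=(1,1,2)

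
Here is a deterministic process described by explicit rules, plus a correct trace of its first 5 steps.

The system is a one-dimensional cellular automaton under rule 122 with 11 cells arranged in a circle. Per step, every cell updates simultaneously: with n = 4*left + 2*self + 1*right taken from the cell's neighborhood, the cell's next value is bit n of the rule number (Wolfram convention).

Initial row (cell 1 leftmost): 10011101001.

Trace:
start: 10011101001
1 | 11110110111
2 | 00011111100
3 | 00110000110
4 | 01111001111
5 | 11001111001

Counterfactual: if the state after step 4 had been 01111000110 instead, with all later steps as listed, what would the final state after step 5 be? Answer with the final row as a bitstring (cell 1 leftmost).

state after step 4 := 01111000110
5 | 11001101111

11001101111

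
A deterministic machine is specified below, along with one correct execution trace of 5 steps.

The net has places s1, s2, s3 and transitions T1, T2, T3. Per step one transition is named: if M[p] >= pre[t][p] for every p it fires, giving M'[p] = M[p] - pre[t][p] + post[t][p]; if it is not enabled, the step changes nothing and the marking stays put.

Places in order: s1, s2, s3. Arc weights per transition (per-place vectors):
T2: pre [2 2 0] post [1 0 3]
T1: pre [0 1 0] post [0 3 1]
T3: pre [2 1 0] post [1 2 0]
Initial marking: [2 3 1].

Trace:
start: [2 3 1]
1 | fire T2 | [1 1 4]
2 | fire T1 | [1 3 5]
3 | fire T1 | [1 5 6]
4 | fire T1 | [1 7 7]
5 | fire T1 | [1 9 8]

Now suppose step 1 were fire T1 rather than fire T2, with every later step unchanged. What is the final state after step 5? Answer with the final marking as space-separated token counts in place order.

2 13 6

(re-executing from step 1 with the substitution; state before step 1: [2 3 1])
1 | fire T1 | [2 5 2]
2 | fire T1 | [2 7 3]
3 | fire T1 | [2 9 4]
4 | fire T1 | [2 11 5]
5 | fire T1 | [2 13 6]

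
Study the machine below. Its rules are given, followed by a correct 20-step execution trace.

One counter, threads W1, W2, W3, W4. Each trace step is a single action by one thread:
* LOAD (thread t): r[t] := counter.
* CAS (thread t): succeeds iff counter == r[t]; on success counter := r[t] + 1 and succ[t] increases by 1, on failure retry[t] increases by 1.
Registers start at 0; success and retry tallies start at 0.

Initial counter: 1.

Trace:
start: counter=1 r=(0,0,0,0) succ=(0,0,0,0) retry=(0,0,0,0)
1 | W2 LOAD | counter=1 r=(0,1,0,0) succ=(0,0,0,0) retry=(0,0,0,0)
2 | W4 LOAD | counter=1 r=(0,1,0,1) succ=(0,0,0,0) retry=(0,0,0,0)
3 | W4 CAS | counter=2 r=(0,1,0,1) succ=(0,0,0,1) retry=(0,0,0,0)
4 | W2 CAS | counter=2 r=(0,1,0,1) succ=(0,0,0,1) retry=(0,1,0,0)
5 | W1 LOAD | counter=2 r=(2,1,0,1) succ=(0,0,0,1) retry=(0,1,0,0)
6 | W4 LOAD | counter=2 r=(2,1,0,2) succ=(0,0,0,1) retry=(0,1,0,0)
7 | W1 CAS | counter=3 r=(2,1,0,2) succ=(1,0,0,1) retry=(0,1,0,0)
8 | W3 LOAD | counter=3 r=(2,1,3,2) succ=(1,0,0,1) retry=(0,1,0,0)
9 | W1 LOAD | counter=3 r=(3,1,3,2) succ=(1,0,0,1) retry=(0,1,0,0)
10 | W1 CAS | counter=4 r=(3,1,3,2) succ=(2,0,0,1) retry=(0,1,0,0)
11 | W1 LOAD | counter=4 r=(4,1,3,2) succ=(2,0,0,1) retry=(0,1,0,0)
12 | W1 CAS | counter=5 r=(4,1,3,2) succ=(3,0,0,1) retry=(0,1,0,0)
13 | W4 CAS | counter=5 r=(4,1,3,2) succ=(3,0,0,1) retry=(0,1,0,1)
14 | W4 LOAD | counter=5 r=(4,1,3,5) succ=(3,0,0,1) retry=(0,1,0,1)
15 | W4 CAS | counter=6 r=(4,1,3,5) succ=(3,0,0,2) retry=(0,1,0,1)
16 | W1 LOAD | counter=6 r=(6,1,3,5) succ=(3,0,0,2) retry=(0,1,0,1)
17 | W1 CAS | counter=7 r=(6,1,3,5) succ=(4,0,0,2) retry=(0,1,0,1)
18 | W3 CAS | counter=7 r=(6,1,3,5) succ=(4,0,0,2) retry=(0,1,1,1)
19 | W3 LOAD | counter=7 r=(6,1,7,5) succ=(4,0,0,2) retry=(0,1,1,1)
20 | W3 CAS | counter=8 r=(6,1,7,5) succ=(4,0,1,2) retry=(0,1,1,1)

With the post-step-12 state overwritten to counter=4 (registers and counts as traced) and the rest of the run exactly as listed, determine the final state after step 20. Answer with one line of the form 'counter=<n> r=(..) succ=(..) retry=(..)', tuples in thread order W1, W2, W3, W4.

state after step 12 := counter=4 r=(4,1,3,2) succ=(3,0,0,1) retry=(0,1,0,0)
13 | W4 CAS | counter=4 r=(4,1,3,2) succ=(3,0,0,1) retry=(0,1,0,1)
14 | W4 LOAD | counter=4 r=(4,1,3,4) succ=(3,0,0,1) retry=(0,1,0,1)
15 | W4 CAS | counter=5 r=(4,1,3,4) succ=(3,0,0,2) retry=(0,1,0,1)
16 | W1 LOAD | counter=5 r=(5,1,3,4) succ=(3,0,0,2) retry=(0,1,0,1)
17 | W1 CAS | counter=6 r=(5,1,3,4) succ=(4,0,0,2) retry=(0,1,0,1)
18 | W3 CAS | counter=6 r=(5,1,3,4) succ=(4,0,0,2) retry=(0,1,1,1)
19 | W3 LOAD | counter=6 r=(5,1,6,4) succ=(4,0,0,2) retry=(0,1,1,1)
20 | W3 CAS | counter=7 r=(5,1,6,4) succ=(4,0,1,2) retry=(0,1,1,1)

counter=7 r=(5,1,6,4) succ=(4,0,1,2) retry=(0,1,1,1)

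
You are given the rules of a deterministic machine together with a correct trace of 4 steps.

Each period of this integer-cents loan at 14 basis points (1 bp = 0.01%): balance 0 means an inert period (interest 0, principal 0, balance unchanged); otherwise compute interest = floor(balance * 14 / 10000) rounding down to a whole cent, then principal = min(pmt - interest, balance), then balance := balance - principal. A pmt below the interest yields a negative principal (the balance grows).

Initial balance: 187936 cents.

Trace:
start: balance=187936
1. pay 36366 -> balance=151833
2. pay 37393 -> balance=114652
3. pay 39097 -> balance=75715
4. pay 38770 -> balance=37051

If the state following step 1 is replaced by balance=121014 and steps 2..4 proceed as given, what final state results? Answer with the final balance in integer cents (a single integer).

6102

state after step 1 := balance=121014
2. pay 37393 -> balance=83790
3. pay 39097 -> balance=44810
4. pay 38770 -> balance=6102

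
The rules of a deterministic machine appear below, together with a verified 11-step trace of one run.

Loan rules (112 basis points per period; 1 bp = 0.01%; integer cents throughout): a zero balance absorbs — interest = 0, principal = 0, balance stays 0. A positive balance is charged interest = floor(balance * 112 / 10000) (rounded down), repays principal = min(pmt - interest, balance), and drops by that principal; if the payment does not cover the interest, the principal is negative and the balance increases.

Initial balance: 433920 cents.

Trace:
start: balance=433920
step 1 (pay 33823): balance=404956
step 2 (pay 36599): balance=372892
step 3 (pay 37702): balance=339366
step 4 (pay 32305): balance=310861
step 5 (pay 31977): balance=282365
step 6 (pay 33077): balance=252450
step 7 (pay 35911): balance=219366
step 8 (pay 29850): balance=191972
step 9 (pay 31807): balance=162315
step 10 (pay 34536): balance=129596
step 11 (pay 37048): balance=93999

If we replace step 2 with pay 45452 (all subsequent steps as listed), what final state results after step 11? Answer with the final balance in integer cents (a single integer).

(re-executing from step 2 with the substitution; state before step 2: balance=404956)
step 2 (pay 45452): balance=364039
step 3 (pay 37702): balance=330414
step 4 (pay 32305): balance=301809
step 5 (pay 31977): balance=273212
step 6 (pay 33077): balance=243194
step 7 (pay 35911): balance=210006
step 8 (pay 29850): balance=182508
step 9 (pay 31807): balance=152745
step 10 (pay 34536): balance=119919
step 11 (pay 37048): balance=84214

84214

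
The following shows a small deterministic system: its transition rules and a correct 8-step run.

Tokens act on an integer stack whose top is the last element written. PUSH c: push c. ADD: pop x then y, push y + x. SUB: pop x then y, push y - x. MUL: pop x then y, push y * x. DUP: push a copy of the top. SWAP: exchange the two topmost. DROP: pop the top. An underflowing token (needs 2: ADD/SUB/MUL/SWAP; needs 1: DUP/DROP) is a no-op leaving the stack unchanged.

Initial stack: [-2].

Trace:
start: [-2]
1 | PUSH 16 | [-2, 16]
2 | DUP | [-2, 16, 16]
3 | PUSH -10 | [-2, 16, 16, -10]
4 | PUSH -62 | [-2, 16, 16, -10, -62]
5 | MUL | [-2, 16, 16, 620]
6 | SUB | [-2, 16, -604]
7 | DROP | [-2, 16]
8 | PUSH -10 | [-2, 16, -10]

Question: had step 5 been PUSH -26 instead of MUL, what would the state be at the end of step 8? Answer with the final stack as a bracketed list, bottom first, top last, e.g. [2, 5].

[-2, 16, 16, -10, -10]

(re-executing from step 5 with the substitution; state before step 5: [-2, 16, 16, -10, -62])
5 | PUSH -26 | [-2, 16, 16, -10, -62, -26]
6 | SUB | [-2, 16, 16, -10, -36]
7 | DROP | [-2, 16, 16, -10]
8 | PUSH -10 | [-2, 16, 16, -10, -10]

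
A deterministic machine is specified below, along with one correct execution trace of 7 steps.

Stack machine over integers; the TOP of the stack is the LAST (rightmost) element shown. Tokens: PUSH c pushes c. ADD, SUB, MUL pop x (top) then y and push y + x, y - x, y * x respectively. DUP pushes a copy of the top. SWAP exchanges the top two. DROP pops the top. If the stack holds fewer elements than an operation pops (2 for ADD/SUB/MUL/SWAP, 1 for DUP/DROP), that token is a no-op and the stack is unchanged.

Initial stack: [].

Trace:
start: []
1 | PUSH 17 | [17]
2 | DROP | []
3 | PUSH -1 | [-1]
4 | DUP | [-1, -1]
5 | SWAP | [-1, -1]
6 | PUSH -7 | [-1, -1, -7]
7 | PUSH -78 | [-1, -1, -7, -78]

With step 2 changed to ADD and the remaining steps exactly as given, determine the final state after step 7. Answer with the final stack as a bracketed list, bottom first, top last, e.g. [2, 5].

(re-executing from step 2 with the substitution; state before step 2: [17])
2 | ADD | [17]
3 | PUSH -1 | [17, -1]
4 | DUP | [17, -1, -1]
5 | SWAP | [17, -1, -1]
6 | PUSH -7 | [17, -1, -1, -7]
7 | PUSH -78 | [17, -1, -1, -7, -78]

[17, -1, -1, -7, -78]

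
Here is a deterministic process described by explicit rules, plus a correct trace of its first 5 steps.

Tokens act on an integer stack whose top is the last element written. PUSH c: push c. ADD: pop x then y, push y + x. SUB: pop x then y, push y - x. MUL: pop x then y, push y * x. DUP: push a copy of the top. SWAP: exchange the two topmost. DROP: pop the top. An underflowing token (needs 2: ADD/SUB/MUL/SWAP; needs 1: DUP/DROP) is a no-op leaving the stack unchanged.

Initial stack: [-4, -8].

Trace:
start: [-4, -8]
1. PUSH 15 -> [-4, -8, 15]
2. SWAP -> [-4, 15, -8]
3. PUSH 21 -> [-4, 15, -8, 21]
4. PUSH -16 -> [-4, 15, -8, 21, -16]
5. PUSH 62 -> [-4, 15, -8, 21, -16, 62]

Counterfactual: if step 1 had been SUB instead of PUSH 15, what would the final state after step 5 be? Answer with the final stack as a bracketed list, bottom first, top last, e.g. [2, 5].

[4, 21, -16, 62]

(re-executing from step 1 with the substitution; state before step 1: [-4, -8])
1. SUB -> [4]
2. SWAP -> [4]
3. PUSH 21 -> [4, 21]
4. PUSH -16 -> [4, 21, -16]
5. PUSH 62 -> [4, 21, -16, 62]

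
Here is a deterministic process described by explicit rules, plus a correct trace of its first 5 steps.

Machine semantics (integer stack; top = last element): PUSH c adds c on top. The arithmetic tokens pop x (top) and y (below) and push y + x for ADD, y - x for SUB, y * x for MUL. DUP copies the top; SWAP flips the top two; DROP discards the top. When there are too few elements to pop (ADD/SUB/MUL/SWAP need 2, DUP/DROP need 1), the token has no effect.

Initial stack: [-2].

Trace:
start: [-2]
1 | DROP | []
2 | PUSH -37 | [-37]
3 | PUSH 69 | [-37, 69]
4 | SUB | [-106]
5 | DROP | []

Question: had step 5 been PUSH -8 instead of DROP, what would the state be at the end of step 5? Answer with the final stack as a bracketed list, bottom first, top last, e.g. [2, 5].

(re-executing from step 5 with the substitution; state before step 5: [-106])
5 | PUSH -8 | [-106, -8]

[-106, -8]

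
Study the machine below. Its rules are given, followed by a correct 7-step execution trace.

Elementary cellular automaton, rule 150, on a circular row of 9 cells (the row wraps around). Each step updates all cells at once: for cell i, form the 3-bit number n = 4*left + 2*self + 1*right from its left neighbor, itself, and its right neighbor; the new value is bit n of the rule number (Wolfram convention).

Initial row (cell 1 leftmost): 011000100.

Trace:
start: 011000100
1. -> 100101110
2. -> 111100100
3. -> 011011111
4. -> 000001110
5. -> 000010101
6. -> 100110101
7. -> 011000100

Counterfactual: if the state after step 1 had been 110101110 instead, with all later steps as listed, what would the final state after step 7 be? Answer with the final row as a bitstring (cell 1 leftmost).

state after step 1 := 110101110
2. -> 000100100
3. -> 001111110
4. -> 010111101
5. -> 010011001
6. -> 011100111
7. -> 001011010

001011010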